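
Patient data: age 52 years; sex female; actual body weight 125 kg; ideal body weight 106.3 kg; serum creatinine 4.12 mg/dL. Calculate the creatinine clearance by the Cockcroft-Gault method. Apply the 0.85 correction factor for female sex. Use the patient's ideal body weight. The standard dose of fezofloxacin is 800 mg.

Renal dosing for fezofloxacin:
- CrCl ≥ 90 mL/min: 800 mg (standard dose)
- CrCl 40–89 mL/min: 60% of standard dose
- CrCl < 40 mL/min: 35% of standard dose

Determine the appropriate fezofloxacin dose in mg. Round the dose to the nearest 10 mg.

280 mg

CrCl = (140 − 52) × 106.3 / (72 × 4.12) × 0.85 = 9354.4 / 296.64 × 0.85 ≈ 26.8 mL/min
CrCl ≈ 27 mL/min → bracket < 40 mL/min.
35% of 800 mg = 280 mg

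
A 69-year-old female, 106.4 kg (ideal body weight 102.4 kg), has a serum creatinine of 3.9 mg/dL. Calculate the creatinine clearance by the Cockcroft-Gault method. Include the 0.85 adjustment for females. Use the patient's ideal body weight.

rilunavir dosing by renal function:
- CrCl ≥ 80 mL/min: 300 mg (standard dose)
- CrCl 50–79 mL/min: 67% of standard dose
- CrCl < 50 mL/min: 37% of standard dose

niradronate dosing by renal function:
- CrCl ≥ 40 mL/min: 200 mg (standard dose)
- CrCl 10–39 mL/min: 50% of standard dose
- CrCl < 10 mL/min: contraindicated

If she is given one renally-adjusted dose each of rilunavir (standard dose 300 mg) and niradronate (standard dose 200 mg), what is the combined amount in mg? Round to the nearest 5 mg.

CrCl = (140 − 69) × 102.4 / (72 × 3.9) × 0.85 = 7270.4 / 280.80 × 0.85 ≈ 22.0 mL/min
CrCl ≈ 22 mL/min.
rilunavir: < 50 mL/min → 37% of 300 mg = 111 mg.
niradronate: 10–39 mL/min → 50% of 200 mg = 100 mg.
Total = 111 + 100 = 211 mg.

210 mg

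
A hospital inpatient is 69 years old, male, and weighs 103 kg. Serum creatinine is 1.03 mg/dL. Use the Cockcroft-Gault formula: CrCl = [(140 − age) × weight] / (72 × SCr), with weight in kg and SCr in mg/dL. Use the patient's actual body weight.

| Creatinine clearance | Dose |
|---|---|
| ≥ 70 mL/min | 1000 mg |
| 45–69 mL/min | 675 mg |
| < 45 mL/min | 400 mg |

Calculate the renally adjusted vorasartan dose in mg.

CrCl = (140 − 69) × 103 / (72 × 1.03) = 7313.0 / 74.16 ≈ 98.6 mL/min
CrCl ≈ 99 mL/min → bracket ≥ 70 mL/min.
Dose for this bracket: 1000 mg.

1000 mg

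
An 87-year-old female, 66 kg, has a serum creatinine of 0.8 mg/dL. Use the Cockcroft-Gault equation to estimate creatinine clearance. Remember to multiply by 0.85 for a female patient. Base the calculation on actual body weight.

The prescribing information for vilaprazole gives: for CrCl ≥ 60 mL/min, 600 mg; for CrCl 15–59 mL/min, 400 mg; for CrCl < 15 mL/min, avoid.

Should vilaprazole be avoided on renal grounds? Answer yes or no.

no

CrCl = (140 − 87) × 66 / (72 × 0.8) × 0.85 = 3498.0 / 57.60 × 0.85 ≈ 51.6 mL/min
CrCl ≈ 52 mL/min, which is ≥ 15 mL/min.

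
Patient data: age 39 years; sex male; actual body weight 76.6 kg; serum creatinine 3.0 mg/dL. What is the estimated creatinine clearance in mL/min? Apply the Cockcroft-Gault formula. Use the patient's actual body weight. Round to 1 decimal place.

CrCl = (140 − 39) × 76.6 / (72 × 3) = 7736.6 / 216.00 ≈ 35.8 mL/min

35.8 mL/min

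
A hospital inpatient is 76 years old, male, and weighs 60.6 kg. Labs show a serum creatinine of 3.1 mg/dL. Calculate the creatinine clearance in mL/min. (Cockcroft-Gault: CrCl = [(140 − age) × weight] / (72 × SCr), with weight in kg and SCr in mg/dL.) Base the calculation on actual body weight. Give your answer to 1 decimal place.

CrCl = (140 − 76) × 60.6 / (72 × 3.1) = 3878.4 / 223.20 ≈ 17.4 mL/min

17.4 mL/min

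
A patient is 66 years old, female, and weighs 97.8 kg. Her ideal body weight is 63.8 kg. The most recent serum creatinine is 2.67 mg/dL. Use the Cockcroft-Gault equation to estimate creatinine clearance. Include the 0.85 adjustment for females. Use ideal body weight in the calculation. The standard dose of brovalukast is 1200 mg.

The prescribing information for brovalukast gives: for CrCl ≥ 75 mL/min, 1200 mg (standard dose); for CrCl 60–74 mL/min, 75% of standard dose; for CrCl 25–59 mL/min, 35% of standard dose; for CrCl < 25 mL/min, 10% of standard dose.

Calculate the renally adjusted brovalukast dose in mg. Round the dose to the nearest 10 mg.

120 mg

CrCl = (140 − 66) × 63.8 / (72 × 2.67) × 0.85 = 4721.2 / 192.24 × 0.85 ≈ 20.9 mL/min
CrCl ≈ 21 mL/min → bracket < 25 mL/min.
10% of 1200 mg = 120 mg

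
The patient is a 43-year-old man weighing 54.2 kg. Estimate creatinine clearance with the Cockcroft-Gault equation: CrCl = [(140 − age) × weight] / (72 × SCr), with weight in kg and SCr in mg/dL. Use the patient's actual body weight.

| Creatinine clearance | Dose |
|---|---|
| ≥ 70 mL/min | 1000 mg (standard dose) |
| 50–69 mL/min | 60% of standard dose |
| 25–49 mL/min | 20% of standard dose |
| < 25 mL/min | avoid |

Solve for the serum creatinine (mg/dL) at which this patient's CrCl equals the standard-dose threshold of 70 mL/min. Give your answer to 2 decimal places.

1.04 mg/dL

Standard dose requires CrCl ≥ 70 mL/min.
Set (140 − 43) × 54.2 / (72 × SCr) = 70
SCr = (140 − 43) × 54.2 / (72 × 70) = 1.043 mg/dL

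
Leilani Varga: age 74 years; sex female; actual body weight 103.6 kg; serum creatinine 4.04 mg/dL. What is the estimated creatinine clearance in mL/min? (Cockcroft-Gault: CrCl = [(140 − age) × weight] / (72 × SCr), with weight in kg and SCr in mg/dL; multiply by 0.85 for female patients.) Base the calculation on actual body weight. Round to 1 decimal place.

20.0 mL/min

CrCl = (140 − 74) × 103.6 / (72 × 4.04) × 0.85 = 6837.6 / 290.88 × 0.85 ≈ 20.0 mL/min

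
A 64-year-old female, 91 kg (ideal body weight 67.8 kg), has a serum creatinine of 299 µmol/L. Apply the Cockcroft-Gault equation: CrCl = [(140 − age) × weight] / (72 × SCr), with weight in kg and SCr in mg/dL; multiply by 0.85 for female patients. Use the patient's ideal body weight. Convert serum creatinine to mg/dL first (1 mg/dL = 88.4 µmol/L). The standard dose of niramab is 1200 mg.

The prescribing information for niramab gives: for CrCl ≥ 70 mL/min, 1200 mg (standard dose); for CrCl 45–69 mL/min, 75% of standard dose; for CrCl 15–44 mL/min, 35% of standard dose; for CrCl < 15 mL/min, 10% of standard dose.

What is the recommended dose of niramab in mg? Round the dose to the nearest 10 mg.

SCr = 299 / 88.4 = 3.382 mg/dL
CrCl = (140 − 64) × 67.8 / (72 × 3.382) × 0.85 = 5152.8 / 243.50 × 0.85 ≈ 18.0 mL/min
CrCl ≈ 18 mL/min → bracket 15–44 mL/min.
35% of 1200 mg = 420 mg

420 mg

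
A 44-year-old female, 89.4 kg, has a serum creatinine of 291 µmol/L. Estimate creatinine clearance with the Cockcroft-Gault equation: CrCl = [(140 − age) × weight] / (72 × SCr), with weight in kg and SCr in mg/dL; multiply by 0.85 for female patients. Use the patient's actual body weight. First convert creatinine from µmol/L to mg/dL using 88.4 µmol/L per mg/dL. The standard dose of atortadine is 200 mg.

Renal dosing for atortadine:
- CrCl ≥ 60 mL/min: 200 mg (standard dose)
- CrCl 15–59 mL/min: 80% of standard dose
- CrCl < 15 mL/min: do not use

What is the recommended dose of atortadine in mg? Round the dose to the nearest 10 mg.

SCr = 291 / 88.4 = 3.292 mg/dL
CrCl = (140 − 44) × 89.4 / (72 × 3.292) × 0.85 = 8582.4 / 237.02 × 0.85 ≈ 30.8 mL/min
CrCl ≈ 31 mL/min → bracket 15–59 mL/min.
80% of 200 mg = 160 mg

160 mg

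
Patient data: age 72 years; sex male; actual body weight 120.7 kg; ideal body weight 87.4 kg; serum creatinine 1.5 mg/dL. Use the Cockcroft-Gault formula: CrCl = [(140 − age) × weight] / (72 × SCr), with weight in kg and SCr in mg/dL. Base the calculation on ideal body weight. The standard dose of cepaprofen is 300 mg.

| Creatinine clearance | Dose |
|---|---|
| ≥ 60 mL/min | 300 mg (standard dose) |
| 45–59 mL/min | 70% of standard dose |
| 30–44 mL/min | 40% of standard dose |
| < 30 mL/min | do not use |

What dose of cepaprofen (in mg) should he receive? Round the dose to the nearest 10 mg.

210 mg

CrCl = (140 − 72) × 87.4 / (72 × 1.5) = 5943.2 / 108.00 ≈ 55.0 mL/min
CrCl ≈ 55 mL/min → bracket 45–59 mL/min.
70% of 300 mg = 210 mg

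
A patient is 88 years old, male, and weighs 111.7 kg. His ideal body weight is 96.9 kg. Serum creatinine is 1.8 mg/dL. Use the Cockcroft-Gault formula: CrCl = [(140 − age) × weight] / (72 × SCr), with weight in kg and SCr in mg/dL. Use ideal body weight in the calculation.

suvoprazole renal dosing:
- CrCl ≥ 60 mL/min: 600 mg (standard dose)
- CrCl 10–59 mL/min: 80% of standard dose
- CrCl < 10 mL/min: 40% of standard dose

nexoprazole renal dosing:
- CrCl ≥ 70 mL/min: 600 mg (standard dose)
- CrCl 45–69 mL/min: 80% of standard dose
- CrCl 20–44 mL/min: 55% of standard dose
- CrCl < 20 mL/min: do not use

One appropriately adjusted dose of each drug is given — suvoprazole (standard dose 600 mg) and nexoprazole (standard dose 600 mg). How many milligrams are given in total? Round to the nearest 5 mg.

CrCl = (140 − 88) × 96.9 / (72 × 1.8) = 5038.8 / 129.60 ≈ 38.9 mL/min
CrCl ≈ 39 mL/min.
suvoprazole: 10–59 mL/min → 80% of 600 mg = 480 mg.
nexoprazole: 20–44 mL/min → 55% of 600 mg = 330 mg.
Total = 480 + 330 = 810 mg.

810 mg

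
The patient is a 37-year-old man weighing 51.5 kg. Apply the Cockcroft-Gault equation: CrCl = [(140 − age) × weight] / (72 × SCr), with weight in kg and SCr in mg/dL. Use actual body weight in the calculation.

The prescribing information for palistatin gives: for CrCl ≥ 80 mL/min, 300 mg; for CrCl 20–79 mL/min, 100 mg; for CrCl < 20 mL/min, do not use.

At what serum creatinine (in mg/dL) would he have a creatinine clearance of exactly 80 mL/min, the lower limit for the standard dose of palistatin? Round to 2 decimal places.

Standard dose requires CrCl ≥ 80 mL/min.
Set (140 − 37) × 51.5 / (72 × SCr) = 80
SCr = (140 − 37) × 51.5 / (72 × 80) = 0.921 mg/dL

0.92 mg/dL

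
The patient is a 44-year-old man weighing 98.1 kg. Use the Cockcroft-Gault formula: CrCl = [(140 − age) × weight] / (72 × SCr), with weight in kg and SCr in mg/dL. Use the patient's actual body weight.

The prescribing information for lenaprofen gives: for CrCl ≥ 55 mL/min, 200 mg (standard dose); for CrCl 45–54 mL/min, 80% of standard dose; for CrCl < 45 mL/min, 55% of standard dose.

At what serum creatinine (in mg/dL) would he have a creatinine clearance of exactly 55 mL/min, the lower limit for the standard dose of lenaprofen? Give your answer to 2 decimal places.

Standard dose requires CrCl ≥ 55 mL/min.
Set (140 − 44) × 98.1 / (72 × SCr) = 55
SCr = (140 − 44) × 98.1 / (72 × 55) = 2.378 mg/dL

2.38 mg/dL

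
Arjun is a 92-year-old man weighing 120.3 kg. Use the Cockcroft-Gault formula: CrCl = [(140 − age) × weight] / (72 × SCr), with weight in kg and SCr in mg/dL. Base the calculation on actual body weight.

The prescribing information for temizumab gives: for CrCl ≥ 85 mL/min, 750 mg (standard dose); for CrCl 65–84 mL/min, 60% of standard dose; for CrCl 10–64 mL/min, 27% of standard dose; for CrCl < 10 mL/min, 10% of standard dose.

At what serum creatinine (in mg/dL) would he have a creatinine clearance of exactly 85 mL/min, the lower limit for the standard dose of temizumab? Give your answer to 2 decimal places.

Standard dose requires CrCl ≥ 85 mL/min.
Set (140 − 92) × 120.3 / (72 × SCr) = 85
SCr = (140 − 92) × 120.3 / (72 × 85) = 0.944 mg/dL

0.94 mg/dL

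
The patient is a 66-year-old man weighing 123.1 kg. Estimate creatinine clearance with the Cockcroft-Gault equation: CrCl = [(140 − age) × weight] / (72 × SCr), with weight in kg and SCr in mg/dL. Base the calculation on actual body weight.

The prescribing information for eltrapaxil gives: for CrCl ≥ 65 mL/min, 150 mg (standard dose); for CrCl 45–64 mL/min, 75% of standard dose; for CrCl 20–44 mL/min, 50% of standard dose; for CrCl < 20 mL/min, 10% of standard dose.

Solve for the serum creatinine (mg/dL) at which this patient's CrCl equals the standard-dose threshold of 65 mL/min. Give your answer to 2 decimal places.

Standard dose requires CrCl ≥ 65 mL/min.
Set (140 − 66) × 123.1 / (72 × SCr) = 65
SCr = (140 − 66) × 123.1 / (72 × 65) = 1.946 mg/dL

1.95 mg/dL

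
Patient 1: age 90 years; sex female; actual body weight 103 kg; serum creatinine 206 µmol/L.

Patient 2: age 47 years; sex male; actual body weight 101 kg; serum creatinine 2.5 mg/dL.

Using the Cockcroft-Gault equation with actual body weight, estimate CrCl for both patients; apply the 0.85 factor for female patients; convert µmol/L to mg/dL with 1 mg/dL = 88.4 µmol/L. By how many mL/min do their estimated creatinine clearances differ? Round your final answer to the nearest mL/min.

26 mL/min

Patient 1: SCr = 206 / 88.4 = 2.33 mg/dL
Patient 1: CrCl = (140 − 90) × 103 / (72 × 2.33) × 0.85 = 5150.0 / 167.76 × 0.85 ≈ 26.1 mL/min
Patient 2: CrCl = (140 − 47) × 101 / (72 × 2.5) = 9393.0 / 180.00 ≈ 52.2 mL/min
|26.1 − 52.2| = 26.1 mL/min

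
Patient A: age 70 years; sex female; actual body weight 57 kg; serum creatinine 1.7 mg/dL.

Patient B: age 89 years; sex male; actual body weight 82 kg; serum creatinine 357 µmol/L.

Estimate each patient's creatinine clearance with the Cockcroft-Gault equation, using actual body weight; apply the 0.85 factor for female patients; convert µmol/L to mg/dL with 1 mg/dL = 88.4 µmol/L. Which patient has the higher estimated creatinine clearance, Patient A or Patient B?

Patient A

Patient A: CrCl = (140 − 70) × 57 / (72 × 1.7) × 0.85 = 3990.0 / 122.40 × 0.85 ≈ 27.7 mL/min
Patient B: SCr = 357 / 88.4 = 4.038 mg/dL
Patient B: CrCl = (140 − 89) × 82 / (72 × 4.038) = 4182.0 / 290.74 ≈ 14.4 mL/min
27.7 vs 14.4 mL/min → Patient A is higher.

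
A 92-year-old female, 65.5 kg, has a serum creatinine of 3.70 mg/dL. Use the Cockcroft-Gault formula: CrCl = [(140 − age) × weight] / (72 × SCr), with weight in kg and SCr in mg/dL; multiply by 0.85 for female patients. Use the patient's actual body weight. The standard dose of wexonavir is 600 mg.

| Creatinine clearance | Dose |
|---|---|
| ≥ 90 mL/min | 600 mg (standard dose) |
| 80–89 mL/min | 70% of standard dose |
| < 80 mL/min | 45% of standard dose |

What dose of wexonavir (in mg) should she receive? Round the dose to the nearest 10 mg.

CrCl = (140 − 92) × 65.5 / (72 × 3.7) × 0.85 = 3144.0 / 266.40 × 0.85 ≈ 10.0 mL/min
CrCl ≈ 10 mL/min → bracket < 80 mL/min.
45% of 600 mg = 270 mg

270 mg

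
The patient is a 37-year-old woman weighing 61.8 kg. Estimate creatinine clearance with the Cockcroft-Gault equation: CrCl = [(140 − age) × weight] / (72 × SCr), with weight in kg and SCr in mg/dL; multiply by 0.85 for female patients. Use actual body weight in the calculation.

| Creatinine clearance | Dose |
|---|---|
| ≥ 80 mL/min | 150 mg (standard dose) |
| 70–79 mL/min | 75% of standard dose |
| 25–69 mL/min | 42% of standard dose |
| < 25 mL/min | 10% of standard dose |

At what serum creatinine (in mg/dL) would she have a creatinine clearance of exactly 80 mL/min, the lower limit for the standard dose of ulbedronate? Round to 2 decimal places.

0.94 mg/dL

Standard dose requires CrCl ≥ 80 mL/min.
Set (140 − 37) × 61.8 × 0.85 / (72 × SCr) = 80
SCr = (140 − 37) × 61.8 × 0.85 / (72 × 80) = 0.939 mg/dL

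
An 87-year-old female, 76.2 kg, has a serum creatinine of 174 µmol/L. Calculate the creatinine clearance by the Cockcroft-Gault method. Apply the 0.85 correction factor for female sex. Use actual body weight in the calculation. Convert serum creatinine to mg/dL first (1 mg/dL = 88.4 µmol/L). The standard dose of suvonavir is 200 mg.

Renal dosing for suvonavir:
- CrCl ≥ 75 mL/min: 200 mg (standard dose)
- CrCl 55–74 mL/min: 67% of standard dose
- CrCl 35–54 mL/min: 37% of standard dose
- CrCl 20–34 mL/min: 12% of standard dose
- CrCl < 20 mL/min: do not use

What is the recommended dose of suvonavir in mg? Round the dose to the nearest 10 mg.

20 mg

SCr = 174 / 88.4 = 1.968 mg/dL
CrCl = (140 − 87) × 76.2 / (72 × 1.968) × 0.85 = 4038.6 / 141.70 × 0.85 ≈ 24.2 mL/min
CrCl ≈ 24 mL/min → bracket 20–34 mL/min.
12% of 200 mg = 24 mg → 20 mg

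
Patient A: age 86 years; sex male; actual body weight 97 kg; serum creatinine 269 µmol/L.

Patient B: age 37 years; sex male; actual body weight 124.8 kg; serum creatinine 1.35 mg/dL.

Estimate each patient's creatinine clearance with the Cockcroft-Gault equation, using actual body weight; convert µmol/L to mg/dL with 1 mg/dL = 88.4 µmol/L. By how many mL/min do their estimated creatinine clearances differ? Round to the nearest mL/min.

Patient A: SCr = 269 / 88.4 = 3.043 mg/dL
Patient A: CrCl = (140 − 86) × 97 / (72 × 3.043) = 5238.0 / 219.10 ≈ 23.9 mL/min
Patient B: CrCl = (140 − 37) × 124.8 / (72 × 1.35) = 12854.4 / 97.20 ≈ 132.2 mL/min
|23.9 − 132.2| = 108.3 mL/min

108 mL/min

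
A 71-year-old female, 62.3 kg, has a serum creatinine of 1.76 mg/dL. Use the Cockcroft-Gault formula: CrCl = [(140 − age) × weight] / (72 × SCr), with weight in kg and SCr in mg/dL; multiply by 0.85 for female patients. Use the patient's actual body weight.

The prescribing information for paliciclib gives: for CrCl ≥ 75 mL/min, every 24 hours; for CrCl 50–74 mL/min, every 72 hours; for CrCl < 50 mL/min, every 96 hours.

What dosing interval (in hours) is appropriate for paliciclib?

CrCl = (140 − 71) × 62.3 / (72 × 1.76) × 0.85 = 4298.7 / 126.72 × 0.85 ≈ 28.8 mL/min
CrCl ≈ 29 mL/min → bracket < 50 mL/min → every 96 hours.

every 96 hours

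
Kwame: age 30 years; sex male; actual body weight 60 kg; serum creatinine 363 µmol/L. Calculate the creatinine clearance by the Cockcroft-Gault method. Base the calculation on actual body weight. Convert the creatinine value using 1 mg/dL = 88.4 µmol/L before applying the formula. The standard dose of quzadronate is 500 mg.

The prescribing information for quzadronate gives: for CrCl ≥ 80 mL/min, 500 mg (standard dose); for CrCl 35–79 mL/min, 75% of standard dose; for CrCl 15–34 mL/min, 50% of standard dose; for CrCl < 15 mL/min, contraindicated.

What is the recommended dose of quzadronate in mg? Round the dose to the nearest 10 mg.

250 mg

SCr = 363 / 88.4 = 4.106 mg/dL
CrCl = (140 − 30) × 60 / (72 × 4.106) = 6600.0 / 295.63 ≈ 22.3 mL/min
CrCl ≈ 22 mL/min → bracket 15–34 mL/min.
50% of 500 mg = 250 mg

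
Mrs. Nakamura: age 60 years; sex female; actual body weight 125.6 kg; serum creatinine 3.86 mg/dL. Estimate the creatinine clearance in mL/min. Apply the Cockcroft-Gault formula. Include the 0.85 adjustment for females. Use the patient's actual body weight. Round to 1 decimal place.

CrCl = (140 − 60) × 125.6 / (72 × 3.86) × 0.85 = 10048.0 / 277.92 × 0.85 ≈ 30.7 mL/min

30.7 mL/min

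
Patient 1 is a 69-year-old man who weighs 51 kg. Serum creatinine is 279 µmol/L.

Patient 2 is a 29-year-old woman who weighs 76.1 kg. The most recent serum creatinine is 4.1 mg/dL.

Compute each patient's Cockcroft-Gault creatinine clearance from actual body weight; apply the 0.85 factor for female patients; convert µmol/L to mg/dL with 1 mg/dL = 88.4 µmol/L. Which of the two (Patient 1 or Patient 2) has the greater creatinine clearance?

Patient 1: SCr = 279 / 88.4 = 3.156 mg/dL
Patient 1: CrCl = (140 − 69) × 51 / (72 × 3.156) = 3621.0 / 227.23 ≈ 15.9 mL/min
Patient 2: CrCl = (140 − 29) × 76.1 / (72 × 4.1) × 0.85 = 8447.1 / 295.20 × 0.85 ≈ 24.3 mL/min
15.9 vs 24.3 mL/min → Patient 2 is higher.

Patient 2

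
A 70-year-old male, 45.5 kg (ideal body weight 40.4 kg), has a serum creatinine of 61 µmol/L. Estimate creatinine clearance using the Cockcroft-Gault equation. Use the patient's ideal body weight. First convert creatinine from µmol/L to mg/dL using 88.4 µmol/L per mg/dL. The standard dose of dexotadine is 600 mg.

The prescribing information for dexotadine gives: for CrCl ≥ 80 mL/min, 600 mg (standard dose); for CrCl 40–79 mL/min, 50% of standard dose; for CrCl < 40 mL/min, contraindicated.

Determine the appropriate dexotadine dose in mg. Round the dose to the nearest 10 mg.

SCr = 61 / 88.4 = 0.69 mg/dL
CrCl = (140 − 70) × 40.4 / (72 × 0.69) = 2828.0 / 49.68 ≈ 56.9 mL/min
CrCl ≈ 57 mL/min → bracket 40–79 mL/min.
50% of 600 mg = 300 mg

300 mg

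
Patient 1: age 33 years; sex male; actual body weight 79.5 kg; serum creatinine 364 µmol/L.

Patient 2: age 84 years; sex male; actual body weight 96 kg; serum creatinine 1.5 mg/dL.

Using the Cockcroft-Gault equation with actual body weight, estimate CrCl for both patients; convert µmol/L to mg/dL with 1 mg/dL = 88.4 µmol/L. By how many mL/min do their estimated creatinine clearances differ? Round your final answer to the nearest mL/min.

Patient 1: SCr = 364 / 88.4 = 4.118 mg/dL
Patient 1: CrCl = (140 − 33) × 79.5 / (72 × 4.118) = 8506.5 / 296.50 ≈ 28.7 mL/min
Patient 2: CrCl = (140 − 84) × 96 / (72 × 1.5) = 5376.0 / 108.00 ≈ 49.8 mL/min
|28.7 − 49.8| = 21.1 mL/min

21 mL/min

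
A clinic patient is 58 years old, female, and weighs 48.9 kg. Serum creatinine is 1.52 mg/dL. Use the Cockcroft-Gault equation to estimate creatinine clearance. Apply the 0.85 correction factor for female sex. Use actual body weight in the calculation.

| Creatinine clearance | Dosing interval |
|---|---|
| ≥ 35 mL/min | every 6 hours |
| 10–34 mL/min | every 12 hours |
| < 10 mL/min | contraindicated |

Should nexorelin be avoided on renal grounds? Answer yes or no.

CrCl = (140 − 58) × 48.9 / (72 × 1.52) × 0.85 = 4009.8 / 109.44 × 0.85 ≈ 31.1 mL/min
CrCl ≈ 31 mL/min, which is ≥ 10 mL/min.

no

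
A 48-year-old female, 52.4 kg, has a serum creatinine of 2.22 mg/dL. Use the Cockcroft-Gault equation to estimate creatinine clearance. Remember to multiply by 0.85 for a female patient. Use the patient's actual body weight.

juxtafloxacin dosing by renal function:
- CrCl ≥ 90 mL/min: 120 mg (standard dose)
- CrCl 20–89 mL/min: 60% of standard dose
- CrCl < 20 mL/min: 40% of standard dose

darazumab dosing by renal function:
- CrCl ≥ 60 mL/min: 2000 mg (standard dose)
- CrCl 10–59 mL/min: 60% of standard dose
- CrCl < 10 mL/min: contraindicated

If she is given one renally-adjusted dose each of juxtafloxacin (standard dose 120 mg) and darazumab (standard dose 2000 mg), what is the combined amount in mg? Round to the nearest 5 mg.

CrCl = (140 − 48) × 52.4 / (72 × 2.22) × 0.85 = 4820.8 / 159.84 × 0.85 ≈ 25.6 mL/min
CrCl ≈ 26 mL/min.
juxtafloxacin: 20–89 mL/min → 60% of 120 mg = 72 mg.
darazumab: 10–59 mL/min → 60% of 2000 mg = 1200 mg.
Total = 72 + 1200 = 1272 mg.

1270 mg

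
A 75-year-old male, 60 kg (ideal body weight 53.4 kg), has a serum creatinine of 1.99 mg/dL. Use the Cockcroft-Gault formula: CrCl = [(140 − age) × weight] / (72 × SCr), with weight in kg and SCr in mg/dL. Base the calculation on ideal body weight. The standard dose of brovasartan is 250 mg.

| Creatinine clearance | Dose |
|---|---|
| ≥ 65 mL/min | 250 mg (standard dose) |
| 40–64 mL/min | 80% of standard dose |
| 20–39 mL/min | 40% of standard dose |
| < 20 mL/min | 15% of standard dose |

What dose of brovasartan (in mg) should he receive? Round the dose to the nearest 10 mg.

100 mg

CrCl = (140 − 75) × 53.4 / (72 × 1.99) = 3471.0 / 143.28 ≈ 24.2 mL/min
CrCl ≈ 24 mL/min → bracket 20–39 mL/min.
40% of 250 mg = 100 mg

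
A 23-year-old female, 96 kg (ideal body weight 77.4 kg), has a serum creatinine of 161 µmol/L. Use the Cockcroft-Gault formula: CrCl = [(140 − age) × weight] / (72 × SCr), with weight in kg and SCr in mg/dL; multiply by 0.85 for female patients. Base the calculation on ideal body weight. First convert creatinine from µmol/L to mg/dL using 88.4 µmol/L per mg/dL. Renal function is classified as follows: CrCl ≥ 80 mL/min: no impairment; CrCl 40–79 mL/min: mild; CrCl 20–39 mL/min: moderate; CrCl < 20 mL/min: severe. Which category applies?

SCr = 161 / 88.4 = 1.821 mg/dL
CrCl = (140 − 23) × 77.4 / (72 × 1.821) × 0.85 = 9055.8 / 131.11 × 0.85 ≈ 58.7 mL/min
59 mL/min falls in the 'mild' range.

mild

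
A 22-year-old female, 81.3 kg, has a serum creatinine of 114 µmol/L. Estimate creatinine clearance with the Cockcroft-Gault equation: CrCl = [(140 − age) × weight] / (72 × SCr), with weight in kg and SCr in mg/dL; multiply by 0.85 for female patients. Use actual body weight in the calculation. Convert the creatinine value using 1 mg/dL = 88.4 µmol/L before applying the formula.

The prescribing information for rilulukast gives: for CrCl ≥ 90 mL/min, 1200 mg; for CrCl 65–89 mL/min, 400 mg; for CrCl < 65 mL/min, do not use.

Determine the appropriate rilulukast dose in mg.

400 mg

SCr = 114 / 88.4 = 1.29 mg/dL
CrCl = (140 − 22) × 81.3 / (72 × 1.29) × 0.85 = 9593.4 / 92.88 × 0.85 ≈ 87.8 mL/min
CrCl ≈ 88 mL/min → bracket 65–89 mL/min.
Dose for this bracket: 400 mg.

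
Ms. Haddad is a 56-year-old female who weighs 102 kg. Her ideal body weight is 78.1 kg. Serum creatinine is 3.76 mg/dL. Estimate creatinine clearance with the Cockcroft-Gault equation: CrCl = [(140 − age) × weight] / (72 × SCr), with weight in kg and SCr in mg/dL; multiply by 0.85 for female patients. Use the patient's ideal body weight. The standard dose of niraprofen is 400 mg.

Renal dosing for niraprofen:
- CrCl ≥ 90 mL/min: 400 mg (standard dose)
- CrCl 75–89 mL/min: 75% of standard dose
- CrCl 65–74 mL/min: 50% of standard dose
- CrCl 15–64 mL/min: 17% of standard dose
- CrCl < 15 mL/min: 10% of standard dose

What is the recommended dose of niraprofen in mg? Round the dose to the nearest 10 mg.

70 mg

CrCl = (140 − 56) × 78.1 / (72 × 3.76) × 0.85 = 6560.4 / 270.72 × 0.85 ≈ 20.6 mL/min
CrCl ≈ 21 mL/min → bracket 15–64 mL/min.
17% of 400 mg = 68 mg → 70 mg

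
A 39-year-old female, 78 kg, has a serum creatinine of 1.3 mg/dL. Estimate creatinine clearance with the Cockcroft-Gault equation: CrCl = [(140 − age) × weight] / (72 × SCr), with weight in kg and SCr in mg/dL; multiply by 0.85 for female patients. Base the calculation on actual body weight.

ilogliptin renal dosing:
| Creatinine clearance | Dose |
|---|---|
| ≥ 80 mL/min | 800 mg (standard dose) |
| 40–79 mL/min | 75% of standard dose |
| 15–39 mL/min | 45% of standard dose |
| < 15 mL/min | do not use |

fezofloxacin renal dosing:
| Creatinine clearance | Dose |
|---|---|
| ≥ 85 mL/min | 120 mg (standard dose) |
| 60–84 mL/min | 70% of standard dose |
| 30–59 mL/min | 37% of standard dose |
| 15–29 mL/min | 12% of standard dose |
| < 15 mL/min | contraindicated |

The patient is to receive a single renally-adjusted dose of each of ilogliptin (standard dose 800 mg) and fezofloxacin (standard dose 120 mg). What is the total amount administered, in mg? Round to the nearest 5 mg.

685 mg

CrCl = (140 − 39) × 78 / (72 × 1.3) × 0.85 = 7878.0 / 93.60 × 0.85 ≈ 71.5 mL/min
CrCl ≈ 72 mL/min.
ilogliptin: 40–79 mL/min → 75% of 800 mg = 600 mg.
fezofloxacin: 60–84 mL/min → 70% of 120 mg = 84 mg.
Total = 600 + 84 = 684 mg.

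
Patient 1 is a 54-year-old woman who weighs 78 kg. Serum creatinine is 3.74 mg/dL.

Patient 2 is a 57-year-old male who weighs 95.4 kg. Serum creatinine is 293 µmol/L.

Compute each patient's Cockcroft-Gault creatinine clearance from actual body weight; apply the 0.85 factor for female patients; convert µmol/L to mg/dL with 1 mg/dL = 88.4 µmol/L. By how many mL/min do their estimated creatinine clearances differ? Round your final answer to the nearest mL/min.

12 mL/min

Patient 1: CrCl = (140 − 54) × 78 / (72 × 3.74) × 0.85 = 6708.0 / 269.28 × 0.85 ≈ 21.2 mL/min
Patient 2: SCr = 293 / 88.4 = 3.314 mg/dL
Patient 2: CrCl = (140 − 57) × 95.4 / (72 × 3.314) = 7918.2 / 238.61 ≈ 33.2 mL/min
|21.2 − 33.2| = 12.0 mL/min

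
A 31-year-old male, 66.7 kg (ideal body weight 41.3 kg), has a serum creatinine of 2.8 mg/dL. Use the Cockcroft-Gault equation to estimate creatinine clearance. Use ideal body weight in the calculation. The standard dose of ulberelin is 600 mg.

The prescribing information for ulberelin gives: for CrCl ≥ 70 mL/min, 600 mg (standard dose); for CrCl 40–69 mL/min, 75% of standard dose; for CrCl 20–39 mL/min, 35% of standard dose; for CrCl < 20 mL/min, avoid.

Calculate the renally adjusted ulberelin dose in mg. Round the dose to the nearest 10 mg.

CrCl = (140 − 31) × 41.3 / (72 × 2.8) = 4501.7 / 201.60 ≈ 22.3 mL/min
CrCl ≈ 22 mL/min → bracket 20–39 mL/min.
35% of 600 mg = 210 mg

210 mg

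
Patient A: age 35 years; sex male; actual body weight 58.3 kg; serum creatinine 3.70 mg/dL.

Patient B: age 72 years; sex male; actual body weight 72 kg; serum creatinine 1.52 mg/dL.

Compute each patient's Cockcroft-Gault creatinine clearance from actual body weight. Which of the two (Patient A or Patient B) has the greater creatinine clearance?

Patient A: CrCl = (140 − 35) × 58.3 / (72 × 3.7) = 6121.5 / 266.40 ≈ 23.0 mL/min
Patient B: CrCl = (140 − 72) × 72 / (72 × 1.52) = 4896.0 / 109.44 ≈ 44.7 mL/min
23.0 vs 44.7 mL/min → Patient B is higher.

Patient B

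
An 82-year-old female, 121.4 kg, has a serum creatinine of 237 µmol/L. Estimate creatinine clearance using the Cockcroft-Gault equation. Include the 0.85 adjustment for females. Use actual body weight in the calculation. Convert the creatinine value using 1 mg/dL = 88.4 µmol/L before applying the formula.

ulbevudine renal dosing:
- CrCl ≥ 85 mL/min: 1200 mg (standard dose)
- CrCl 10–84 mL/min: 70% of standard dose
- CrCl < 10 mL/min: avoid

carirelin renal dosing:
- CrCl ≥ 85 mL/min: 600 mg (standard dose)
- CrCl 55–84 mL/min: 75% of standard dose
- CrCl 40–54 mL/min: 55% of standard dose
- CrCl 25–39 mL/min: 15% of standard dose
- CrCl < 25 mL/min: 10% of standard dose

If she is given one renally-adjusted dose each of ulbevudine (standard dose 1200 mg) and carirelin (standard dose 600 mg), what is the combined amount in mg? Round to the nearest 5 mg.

SCr = 237 / 88.4 = 2.681 mg/dL
CrCl = (140 − 82) × 121.4 / (72 × 2.681) × 0.85 = 7041.2 / 193.03 × 0.85 ≈ 31.0 mL/min
CrCl ≈ 31 mL/min.
ulbevudine: 10–84 mL/min → 70% of 1200 mg = 840 mg.
carirelin: 25–39 mL/min → 15% of 600 mg = 90 mg.
Total = 840 + 90 = 930 mg.

930 mg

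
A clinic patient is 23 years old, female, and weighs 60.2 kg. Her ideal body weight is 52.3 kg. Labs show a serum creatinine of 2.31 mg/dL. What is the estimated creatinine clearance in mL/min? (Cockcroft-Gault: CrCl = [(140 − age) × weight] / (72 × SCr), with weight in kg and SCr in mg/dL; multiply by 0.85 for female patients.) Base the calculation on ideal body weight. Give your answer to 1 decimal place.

31.3 mL/min

CrCl = (140 − 23) × 52.3 / (72 × 2.31) × 0.85 = 6119.1 / 166.32 × 0.85 ≈ 31.3 mL/min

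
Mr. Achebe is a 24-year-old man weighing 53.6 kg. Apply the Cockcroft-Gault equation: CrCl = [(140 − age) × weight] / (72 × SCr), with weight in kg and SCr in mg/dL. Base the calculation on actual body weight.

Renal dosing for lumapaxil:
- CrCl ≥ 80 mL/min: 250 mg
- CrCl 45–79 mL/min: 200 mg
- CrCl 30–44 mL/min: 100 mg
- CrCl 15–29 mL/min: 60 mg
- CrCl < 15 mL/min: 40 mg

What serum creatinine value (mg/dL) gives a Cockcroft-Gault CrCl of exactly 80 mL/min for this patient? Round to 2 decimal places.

1.08 mg/dL

Standard dose requires CrCl ≥ 80 mL/min.
Set (140 − 24) × 53.6 / (72 × SCr) = 80
SCr = (140 − 24) × 53.6 / (72 × 80) = 1.079 mg/dL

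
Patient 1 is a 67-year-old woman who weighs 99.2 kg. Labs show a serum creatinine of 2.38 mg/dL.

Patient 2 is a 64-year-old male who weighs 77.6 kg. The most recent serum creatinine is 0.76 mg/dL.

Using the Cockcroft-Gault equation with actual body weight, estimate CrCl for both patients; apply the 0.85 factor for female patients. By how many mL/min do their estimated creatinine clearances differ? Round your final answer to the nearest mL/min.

Patient 1: CrCl = (140 − 67) × 99.2 / (72 × 2.38) × 0.85 = 7241.6 / 171.36 × 0.85 ≈ 35.9 mL/min
Patient 2: CrCl = (140 − 64) × 77.6 / (72 × 0.76) = 5897.6 / 54.72 ≈ 107.8 mL/min
|35.9 − 107.8| = 71.9 mL/min

72 mL/min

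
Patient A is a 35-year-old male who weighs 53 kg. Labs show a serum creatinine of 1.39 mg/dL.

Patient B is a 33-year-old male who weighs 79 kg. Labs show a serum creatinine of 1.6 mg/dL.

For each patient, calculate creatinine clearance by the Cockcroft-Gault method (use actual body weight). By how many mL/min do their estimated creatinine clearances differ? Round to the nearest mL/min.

18 mL/min

Patient A: CrCl = (140 − 35) × 53 / (72 × 1.39) = 5565.0 / 100.08 ≈ 55.6 mL/min
Patient B: CrCl = (140 − 33) × 79 / (72 × 1.6) = 8453.0 / 115.20 ≈ 73.4 mL/min
|55.6 − 73.4| = 17.8 mL/min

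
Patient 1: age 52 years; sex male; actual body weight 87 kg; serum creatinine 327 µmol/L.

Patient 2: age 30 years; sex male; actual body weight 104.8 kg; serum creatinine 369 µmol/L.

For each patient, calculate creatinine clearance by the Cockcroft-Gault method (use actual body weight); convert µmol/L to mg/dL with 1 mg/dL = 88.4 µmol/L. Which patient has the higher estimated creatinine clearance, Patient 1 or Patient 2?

Patient 2

Patient 1: SCr = 327 / 88.4 = 3.699 mg/dL
Patient 1: CrCl = (140 − 52) × 87 / (72 × 3.699) = 7656.0 / 266.33 ≈ 28.7 mL/min
Patient 2: SCr = 369 / 88.4 = 4.174 mg/dL
Patient 2: CrCl = (140 − 30) × 104.8 / (72 × 4.174) = 11528.0 / 300.53 ≈ 38.4 mL/min
28.7 vs 38.4 mL/min → Patient 2 is higher.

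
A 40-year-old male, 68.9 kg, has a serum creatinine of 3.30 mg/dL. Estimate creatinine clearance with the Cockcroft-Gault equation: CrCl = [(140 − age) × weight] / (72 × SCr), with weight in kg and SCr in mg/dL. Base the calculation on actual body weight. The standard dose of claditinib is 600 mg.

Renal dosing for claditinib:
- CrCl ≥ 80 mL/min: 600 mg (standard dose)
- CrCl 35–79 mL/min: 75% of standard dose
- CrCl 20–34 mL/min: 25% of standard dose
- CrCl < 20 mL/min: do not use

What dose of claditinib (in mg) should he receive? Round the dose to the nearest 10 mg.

CrCl = (140 − 40) × 68.9 / (72 × 3.3) = 6890.0 / 237.60 ≈ 29.0 mL/min
CrCl ≈ 29 mL/min → bracket 20–34 mL/min.
25% of 600 mg = 150 mg

150 mg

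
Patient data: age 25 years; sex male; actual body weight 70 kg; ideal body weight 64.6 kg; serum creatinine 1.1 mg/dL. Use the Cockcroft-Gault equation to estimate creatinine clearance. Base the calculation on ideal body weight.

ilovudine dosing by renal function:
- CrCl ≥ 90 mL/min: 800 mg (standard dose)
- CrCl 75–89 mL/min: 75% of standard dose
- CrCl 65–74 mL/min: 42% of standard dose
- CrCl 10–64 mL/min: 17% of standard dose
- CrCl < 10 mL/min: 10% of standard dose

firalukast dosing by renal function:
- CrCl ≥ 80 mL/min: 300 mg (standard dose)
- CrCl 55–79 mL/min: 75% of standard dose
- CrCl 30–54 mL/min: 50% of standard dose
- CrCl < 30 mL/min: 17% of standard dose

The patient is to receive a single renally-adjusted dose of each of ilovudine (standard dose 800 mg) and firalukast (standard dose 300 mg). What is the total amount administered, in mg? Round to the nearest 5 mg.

CrCl = (140 − 25) × 64.6 / (72 × 1.1) = 7429.0 / 79.20 ≈ 93.8 mL/min
CrCl ≈ 94 mL/min.
ilovudine: ≥ 90 mL/min → 100% of 800 mg = 800 mg.
firalukast: ≥ 80 mL/min → 100% of 300 mg = 300 mg.
Total = 800 + 300 = 1100 mg.

1100 mg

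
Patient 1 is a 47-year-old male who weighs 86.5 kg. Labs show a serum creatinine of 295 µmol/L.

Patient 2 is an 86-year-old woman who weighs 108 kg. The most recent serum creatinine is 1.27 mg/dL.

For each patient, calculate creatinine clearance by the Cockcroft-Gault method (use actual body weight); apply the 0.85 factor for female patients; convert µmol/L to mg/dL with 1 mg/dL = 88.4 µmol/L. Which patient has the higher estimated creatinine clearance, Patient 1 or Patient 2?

Patient 2

Patient 1: SCr = 295 / 88.4 = 3.337 mg/dL
Patient 1: CrCl = (140 − 47) × 86.5 / (72 × 3.337) = 8044.5 / 240.26 ≈ 33.5 mL/min
Patient 2: CrCl = (140 − 86) × 108 / (72 × 1.27) × 0.85 = 5832.0 / 91.44 × 0.85 ≈ 54.2 mL/min
33.5 vs 54.2 mL/min → Patient 2 is higher.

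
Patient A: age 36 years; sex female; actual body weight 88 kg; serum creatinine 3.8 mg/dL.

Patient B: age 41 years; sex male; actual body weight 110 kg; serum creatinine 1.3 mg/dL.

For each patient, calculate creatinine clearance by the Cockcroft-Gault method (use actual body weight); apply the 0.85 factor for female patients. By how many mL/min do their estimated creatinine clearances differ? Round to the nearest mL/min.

Patient A: CrCl = (140 − 36) × 88 / (72 × 3.8) × 0.85 = 9152.0 / 273.60 × 0.85 ≈ 28.4 mL/min
Patient B: CrCl = (140 − 41) × 110 / (72 × 1.3) = 10890.0 / 93.60 ≈ 116.3 mL/min
|28.4 − 116.3| = 87.9 mL/min

88 mL/min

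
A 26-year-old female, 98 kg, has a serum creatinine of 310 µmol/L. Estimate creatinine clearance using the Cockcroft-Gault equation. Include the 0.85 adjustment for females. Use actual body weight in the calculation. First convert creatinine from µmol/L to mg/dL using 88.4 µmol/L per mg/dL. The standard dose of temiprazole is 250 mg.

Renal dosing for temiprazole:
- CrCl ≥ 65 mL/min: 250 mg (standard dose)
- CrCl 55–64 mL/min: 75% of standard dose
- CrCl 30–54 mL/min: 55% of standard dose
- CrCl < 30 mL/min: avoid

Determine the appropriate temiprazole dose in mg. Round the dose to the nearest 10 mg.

140 mg

SCr = 310 / 88.4 = 3.507 mg/dL
CrCl = (140 − 26) × 98 / (72 × 3.507) × 0.85 = 11172.0 / 252.50 × 0.85 ≈ 37.6 mL/min
CrCl ≈ 38 mL/min → bracket 30–54 mL/min.
55% of 250 mg = 137.5 mg → 140 mg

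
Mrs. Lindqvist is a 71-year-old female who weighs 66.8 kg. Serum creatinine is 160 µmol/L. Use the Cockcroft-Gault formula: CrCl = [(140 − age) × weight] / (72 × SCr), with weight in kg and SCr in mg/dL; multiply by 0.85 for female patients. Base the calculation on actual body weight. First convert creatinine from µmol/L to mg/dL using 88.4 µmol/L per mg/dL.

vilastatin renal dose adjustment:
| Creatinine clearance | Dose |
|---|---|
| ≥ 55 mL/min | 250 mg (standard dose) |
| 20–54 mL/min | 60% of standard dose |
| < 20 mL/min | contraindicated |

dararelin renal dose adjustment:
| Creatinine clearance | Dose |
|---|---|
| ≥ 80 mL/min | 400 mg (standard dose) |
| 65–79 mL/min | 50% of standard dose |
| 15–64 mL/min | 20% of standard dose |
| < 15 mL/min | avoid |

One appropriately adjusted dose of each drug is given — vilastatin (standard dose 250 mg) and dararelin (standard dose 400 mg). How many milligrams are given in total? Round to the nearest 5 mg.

230 mg

SCr = 160 / 88.4 = 1.81 mg/dL
CrCl = (140 − 71) × 66.8 / (72 × 1.81) × 0.85 = 4609.2 / 130.32 × 0.85 ≈ 30.1 mL/min
CrCl ≈ 30 mL/min.
vilastatin: 20–54 mL/min → 60% of 250 mg = 150 mg.
dararelin: 15–64 mL/min → 20% of 400 mg = 80 mg.
Total = 150 + 80 = 230 mg.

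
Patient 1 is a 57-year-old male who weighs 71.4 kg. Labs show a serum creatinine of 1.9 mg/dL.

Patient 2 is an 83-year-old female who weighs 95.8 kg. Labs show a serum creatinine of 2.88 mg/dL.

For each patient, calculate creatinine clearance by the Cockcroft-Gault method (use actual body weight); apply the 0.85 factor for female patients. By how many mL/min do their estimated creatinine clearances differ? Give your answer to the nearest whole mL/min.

Patient 1: CrCl = (140 − 57) × 71.4 / (72 × 1.9) = 5926.2 / 136.80 ≈ 43.3 mL/min
Patient 2: CrCl = (140 − 83) × 95.8 / (72 × 2.88) × 0.85 = 5460.6 / 207.36 × 0.85 ≈ 22.4 mL/min
|43.3 − 22.4| = 20.9 mL/min

21 mL/min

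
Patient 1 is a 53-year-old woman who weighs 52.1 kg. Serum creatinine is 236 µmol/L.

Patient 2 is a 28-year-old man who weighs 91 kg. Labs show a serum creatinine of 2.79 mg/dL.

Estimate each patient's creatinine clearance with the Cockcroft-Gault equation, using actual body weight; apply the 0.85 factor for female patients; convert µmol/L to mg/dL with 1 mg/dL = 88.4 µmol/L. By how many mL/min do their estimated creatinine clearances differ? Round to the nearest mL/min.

31 mL/min

Patient 1: SCr = 236 / 88.4 = 2.67 mg/dL
Patient 1: CrCl = (140 − 53) × 52.1 / (72 × 2.67) × 0.85 = 4532.7 / 192.24 × 0.85 ≈ 20.0 mL/min
Patient 2: CrCl = (140 − 28) × 91 / (72 × 2.79) = 10192.0 / 200.88 ≈ 50.7 mL/min
|20.0 − 50.7| = 30.7 mL/min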